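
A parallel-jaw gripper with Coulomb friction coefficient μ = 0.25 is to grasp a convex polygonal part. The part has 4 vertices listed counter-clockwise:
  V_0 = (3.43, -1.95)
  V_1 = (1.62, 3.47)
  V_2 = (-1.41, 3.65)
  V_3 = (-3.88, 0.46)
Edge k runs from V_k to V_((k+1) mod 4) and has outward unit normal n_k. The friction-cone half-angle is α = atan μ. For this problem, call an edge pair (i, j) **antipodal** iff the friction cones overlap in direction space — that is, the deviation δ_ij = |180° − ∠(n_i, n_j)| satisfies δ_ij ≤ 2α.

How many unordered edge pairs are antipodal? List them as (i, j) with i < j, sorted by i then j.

α = atan 0.25 = 14.04°;  2α = 28.07°
n_0 = (+0.9485, +0.3168)
n_1 = (+0.0593, +0.9982)
n_2 = (-0.7907, +0.6122)
n_3 = (-0.3131, -0.9497)
  (0,1): δ = 111.87°  ·
  (0,2): δ = 56.22°  ·
  (0,3): δ = 53.29°  ·
  (1,2): δ = 124.35°  ·
  (1,3): δ = 14.85°  ✓
  (2,3): δ = 70.50°  ·
antipodal pairs: 1

count = 1; pairs: (1,3)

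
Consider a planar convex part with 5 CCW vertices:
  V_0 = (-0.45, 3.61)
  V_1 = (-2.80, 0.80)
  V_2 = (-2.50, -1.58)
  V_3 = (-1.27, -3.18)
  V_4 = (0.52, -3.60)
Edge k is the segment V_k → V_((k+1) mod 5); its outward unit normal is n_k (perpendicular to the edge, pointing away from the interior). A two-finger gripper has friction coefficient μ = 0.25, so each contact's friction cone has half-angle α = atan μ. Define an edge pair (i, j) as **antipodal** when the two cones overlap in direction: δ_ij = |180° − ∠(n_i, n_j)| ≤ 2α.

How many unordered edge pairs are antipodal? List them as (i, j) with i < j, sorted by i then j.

count = 1; pairs: (1,4)

α = atan 0.25 = 14.04°;  2α = 28.07°
n_0 = (-0.7671, +0.6415)
n_1 = (-0.9921, -0.1251)
n_2 = (-0.7928, -0.6095)
n_3 = (-0.2284, -0.9736)
n_4 = (+0.9911, +0.1333)
  (0,1): δ = 132.91°  ·
  (0,2): δ = 102.54°  ·
  (0,3): δ = 63.30°  ·
  (0,4): δ = 47.57°  ·
  (1,2): δ = 149.63°  ·
  (1,3): δ = 110.39°  ·
  (1,4): δ = 0.48°  ✓
  (2,3): δ = 140.76°  ·
  (2,4): δ = 29.89°  ·
  (3,4): δ = 69.13°  ·
antipodal pairs: 1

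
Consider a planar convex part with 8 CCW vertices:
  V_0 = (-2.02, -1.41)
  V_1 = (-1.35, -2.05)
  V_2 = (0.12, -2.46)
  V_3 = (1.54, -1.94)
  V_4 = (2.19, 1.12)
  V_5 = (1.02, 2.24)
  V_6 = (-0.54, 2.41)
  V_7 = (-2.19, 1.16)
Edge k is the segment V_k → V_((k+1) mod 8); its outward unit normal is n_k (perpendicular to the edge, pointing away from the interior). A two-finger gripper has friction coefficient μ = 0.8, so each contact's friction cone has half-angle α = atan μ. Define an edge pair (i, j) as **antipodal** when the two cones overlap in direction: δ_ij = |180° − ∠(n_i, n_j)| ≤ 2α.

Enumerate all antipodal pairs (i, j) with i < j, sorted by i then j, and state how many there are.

α = atan 0.8 = 38.66°;  2α = 77.32°
n_0 = (-0.6907, -0.7231)
n_1 = (-0.2687, -0.9632)
n_2 = (+0.3439, -0.9390)
n_3 = (+0.9782, -0.2078)
n_4 = (+0.6915, +0.7224)
n_5 = (+0.1083, +0.9941)
n_6 = (-0.6039, +0.7971)
n_7 = (-0.9978, -0.0660)
  (0,1): δ = 151.90°  ·
  (0,2): δ = 116.20°  ·
  (0,3): δ = 58.30°  ✓
  (0,4): δ = 0.06°  ✓
  (0,5): δ = 37.47°  ✓
  (0,6): δ = 80.83°  ·
  (0,7): δ = 137.47°  ·
  (1,2): δ = 144.30°  ·
  (1,3): δ = 86.41°  ·
  (1,4): δ = 28.16°  ✓
  (1,5): δ = 9.37°  ✓
  (1,6): δ = 52.73°  ✓
  (1,7): δ = 109.37°  ·
  (2,3): δ = 122.11°  ·
  (2,4): δ = 63.86°  ✓
  (2,5): δ = 26.33°  ✓
  (2,6): δ = 17.03°  ✓
  (2,7): δ = 73.67°  ✓
  (3,4): δ = 121.76°  ·
  (3,5): δ = 84.23°  ·
  (3,6): δ = 40.86°  ✓
  (3,7): δ = 15.78°  ✓
  (4,5): δ = 142.47°  ·
  (4,6): δ = 99.10°  ·
  (4,7): δ = 42.47°  ✓
  (5,6): δ = 136.63°  ·
  (5,7): δ = 80.00°  ·
  (6,7): δ = 123.36°  ·
antipodal pairs: 13

count = 13; pairs: (0,3), (0,4), (0,5), (1,4), (1,5), (1,6), (2,4), (2,5), (2,6), (2,7), (3,6), (3,7), (4,7)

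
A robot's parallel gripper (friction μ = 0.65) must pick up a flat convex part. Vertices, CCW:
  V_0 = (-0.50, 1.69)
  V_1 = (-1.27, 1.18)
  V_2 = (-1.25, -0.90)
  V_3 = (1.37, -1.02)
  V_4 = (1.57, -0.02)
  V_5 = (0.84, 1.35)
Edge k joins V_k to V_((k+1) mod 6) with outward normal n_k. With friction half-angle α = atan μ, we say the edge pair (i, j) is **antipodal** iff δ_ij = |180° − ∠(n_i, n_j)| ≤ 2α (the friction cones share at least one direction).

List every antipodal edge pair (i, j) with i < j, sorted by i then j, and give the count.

α = atan 0.65 = 33.02°;  2α = 66.05°
n_0 = (-0.5522, +0.8337)
n_1 = (-1.0000, -0.0096)
n_2 = (-0.0458, -0.9990)
n_3 = (+0.9806, -0.1961)
n_4 = (+0.8825, +0.4703)
n_5 = (+0.2459, +0.9693)
  (0,1): δ = 122.97°  ·
  (0,2): δ = 36.14°  ✓
  (0,3): δ = 45.17°  ✓
  (0,4): δ = 84.53°  ·
  (0,5): δ = 132.24°  ·
  (1,2): δ = 93.17°  ·
  (1,3): δ = 11.86°  ✓
  (1,4): δ = 27.50°  ✓
  (1,5): δ = 75.21°  ·
  (2,3): δ = 98.69°  ·
  (2,4): δ = 59.33°  ✓
  (2,5): δ = 11.61°  ✓
  (3,4): δ = 140.64°  ·
  (3,5): δ = 92.93°  ·
  (4,5): δ = 132.29°  ·
antipodal pairs: 6

count = 6; pairs: (0,2), (0,3), (1,3), (1,4), (2,4), (2,5)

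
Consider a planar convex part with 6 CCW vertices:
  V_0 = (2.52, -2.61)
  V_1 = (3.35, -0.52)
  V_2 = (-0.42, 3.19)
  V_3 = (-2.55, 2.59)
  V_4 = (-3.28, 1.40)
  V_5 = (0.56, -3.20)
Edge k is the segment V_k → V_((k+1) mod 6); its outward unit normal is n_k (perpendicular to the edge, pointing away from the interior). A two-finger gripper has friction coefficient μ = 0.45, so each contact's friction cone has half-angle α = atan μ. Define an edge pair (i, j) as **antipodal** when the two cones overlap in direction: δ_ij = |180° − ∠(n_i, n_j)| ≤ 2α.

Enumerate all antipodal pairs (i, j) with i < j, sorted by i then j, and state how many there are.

count = 4; pairs: (0,3), (1,4), (2,5), (3,5)

α = atan 0.45 = 24.23°;  2α = 48.46°
n_0 = (+0.9294, -0.3691)
n_1 = (+0.7014, +0.7128)
n_2 = (-0.2711, +0.9625)
n_3 = (-0.8524, +0.5229)
n_4 = (-0.7677, -0.6408)
n_5 = (+0.2882, -0.9576)
  (0,1): δ = 112.88°  ·
  (0,2): δ = 52.61°  ·
  (0,3): δ = 9.87°  ✓
  (0,4): δ = 61.51°  ·
  (0,5): δ = 128.41°  ·
  (1,2): δ = 119.73°  ·
  (1,3): δ = 76.99°  ·
  (1,4): δ = 5.61°  ✓
  (1,5): δ = 61.29°  ·
  (2,3): δ = 137.26°  ·
  (2,4): δ = 65.88°  ·
  (2,5): δ = 1.02°  ✓
  (3,4): δ = 108.62°  ·
  (3,5): δ = 41.72°  ✓
  (4,5): δ = 113.10°  ·
antipodal pairs: 4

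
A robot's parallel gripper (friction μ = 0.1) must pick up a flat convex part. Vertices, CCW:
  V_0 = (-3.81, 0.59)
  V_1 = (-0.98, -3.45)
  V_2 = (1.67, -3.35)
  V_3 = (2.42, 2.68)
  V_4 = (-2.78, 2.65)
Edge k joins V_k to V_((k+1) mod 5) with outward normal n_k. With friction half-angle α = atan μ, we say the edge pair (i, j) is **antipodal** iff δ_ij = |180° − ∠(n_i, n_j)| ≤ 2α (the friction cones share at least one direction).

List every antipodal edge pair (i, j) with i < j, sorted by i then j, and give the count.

count = 1; pairs: (1,3)

α = atan 0.1 = 5.71°;  2α = 11.42°
n_0 = (-0.8190, -0.5737)
n_1 = (+0.0377, -0.9993)
n_2 = (+0.9924, -0.1234)
n_3 = (-0.0058, +1.0000)
n_4 = (-0.8944, +0.4472)
  (0,1): δ = 122.85°  ·
  (0,2): δ = 42.10°  ·
  (0,3): δ = 55.32°  ·
  (0,4): δ = 118.42°  ·
  (1,2): δ = 99.25°  ·
  (1,3): δ = 1.83°  ✓
  (1,4): δ = 61.27°  ·
  (2,3): δ = 82.58°  ·
  (2,4): δ = 19.48°  ·
  (3,4): δ = 116.90°  ·
antipodal pairs: 1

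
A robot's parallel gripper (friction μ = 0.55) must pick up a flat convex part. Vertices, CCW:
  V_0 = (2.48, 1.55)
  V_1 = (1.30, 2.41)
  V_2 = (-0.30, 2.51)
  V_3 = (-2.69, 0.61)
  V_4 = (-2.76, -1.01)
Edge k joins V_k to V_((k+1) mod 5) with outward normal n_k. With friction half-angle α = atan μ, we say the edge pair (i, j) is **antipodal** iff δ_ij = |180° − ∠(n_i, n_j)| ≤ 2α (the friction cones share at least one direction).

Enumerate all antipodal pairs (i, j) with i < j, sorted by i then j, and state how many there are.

count = 3; pairs: (0,3), (1,4), (2,4)

α = atan 0.55 = 28.81°;  2α = 57.62°
n_0 = (+0.5890, +0.8081)
n_1 = (+0.0624, +0.9981)
n_2 = (-0.6223, +0.7828)
n_3 = (-0.9991, +0.0432)
n_4 = (+0.4390, -0.8985)
  (0,1): δ = 147.49°  ·
  (0,2): δ = 105.43°  ·
  (0,3): δ = 56.39°  ✓
  (0,4): δ = 62.12°  ·
  (1,2): δ = 137.94°  ·
  (1,3): δ = 88.90°  ·
  (1,4): δ = 29.61°  ✓
  (2,3): δ = 130.96°  ·
  (2,4): δ = 12.45°  ✓
  (3,4): δ = 61.49°  ·
antipodal pairs: 3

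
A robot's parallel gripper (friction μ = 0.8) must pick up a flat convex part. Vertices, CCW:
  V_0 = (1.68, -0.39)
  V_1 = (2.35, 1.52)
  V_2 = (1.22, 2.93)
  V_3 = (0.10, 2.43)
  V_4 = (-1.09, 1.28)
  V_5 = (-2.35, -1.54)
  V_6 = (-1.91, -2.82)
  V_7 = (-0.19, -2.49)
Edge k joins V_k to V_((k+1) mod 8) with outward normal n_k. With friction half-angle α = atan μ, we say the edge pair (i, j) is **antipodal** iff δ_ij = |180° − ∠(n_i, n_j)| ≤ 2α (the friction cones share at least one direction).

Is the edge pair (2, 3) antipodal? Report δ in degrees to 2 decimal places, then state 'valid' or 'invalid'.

δ = 160.04°, invalid

α = atan 0.8 = 38.66°;  2α = 77.32°
edge 2: e_2 = (-1.12, -0.50);  n_2 = (-0.4077, +0.9131)
edge 3: e_3 = (-1.19, -1.15);  n_3 = (-0.6949, +0.7191)
∠(n_2, n_3) = 19.96°
δ = |180° − 19.96°| = 160.04°
160.04° > 2α = 77.32°  →  invalid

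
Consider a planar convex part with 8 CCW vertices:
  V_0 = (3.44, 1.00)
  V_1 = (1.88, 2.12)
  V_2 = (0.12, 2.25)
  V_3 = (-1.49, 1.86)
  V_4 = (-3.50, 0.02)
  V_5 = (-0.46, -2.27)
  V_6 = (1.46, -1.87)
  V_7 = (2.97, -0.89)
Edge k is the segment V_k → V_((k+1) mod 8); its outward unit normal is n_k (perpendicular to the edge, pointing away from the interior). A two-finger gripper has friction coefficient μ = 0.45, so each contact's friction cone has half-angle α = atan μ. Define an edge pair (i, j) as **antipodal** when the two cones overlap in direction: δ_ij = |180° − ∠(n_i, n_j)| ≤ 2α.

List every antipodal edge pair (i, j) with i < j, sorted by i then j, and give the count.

α = atan 0.45 = 24.23°;  2α = 48.46°
n_0 = (+0.5832, +0.8123)
n_1 = (+0.0737, +0.9973)
n_2 = (-0.2354, +0.9719)
n_3 = (-0.6752, +0.7376)
n_4 = (-0.6017, -0.7987)
n_5 = (+0.2040, -0.9790)
n_6 = (+0.5444, -0.8388)
n_7 = (+0.9704, -0.2413)
  (0,1): δ = 148.55°  ·
  (0,2): δ = 130.71°  ·
  (0,3): δ = 101.85°  ·
  (0,4): δ = 1.31°  ✓
  (0,5): δ = 47.44°  ✓
  (0,6): δ = 68.66°  ·
  (0,7): δ = 111.71°  ·
  (1,2): δ = 162.16°  ·
  (1,3): δ = 133.30°  ·
  (1,4): δ = 32.77°  ✓
  (1,5): δ = 15.99°  ✓
  (1,6): δ = 37.21°  ✓
  (1,7): δ = 80.26°  ·
  (2,3): δ = 151.15°  ·
  (2,4): δ = 50.61°  ·
  (2,5): δ = 1.85°  ✓
  (2,6): δ = 19.37°  ✓
  (2,7): δ = 62.42°  ·
  (3,4): δ = 79.46°  ·
  (3,5): δ = 30.70°  ✓
  (3,6): δ = 9.49°  ✓
  (3,7): δ = 33.56°  ✓
  (4,5): δ = 131.24°  ·
  (4,6): δ = 110.03°  ·
  (4,7): δ = 66.97°  ·
  (5,6): δ = 158.78°  ·
  (5,7): δ = 115.73°  ·
  (6,7): δ = 136.95°  ·
antipodal pairs: 10

count = 10; pairs: (0,4), (0,5), (1,4), (1,5), (1,6), (2,5), (2,6), (3,5), (3,6), (3,7)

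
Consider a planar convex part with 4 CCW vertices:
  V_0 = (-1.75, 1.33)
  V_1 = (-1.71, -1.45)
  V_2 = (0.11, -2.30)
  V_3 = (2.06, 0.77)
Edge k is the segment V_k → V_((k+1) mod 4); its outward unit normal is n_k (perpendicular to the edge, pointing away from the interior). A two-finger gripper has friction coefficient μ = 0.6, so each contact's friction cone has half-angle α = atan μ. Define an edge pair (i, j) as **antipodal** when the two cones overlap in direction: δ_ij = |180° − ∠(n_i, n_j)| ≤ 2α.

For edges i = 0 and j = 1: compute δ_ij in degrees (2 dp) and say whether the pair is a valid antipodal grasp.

α = atan 0.6 = 30.96°;  2α = 61.93°
edge 0: e_0 = (+0.04, -2.78);  n_0 = (-0.9999, -0.0144)
edge 1: e_1 = (+1.82, -0.85);  n_1 = (-0.4232, -0.9061)
∠(n_0, n_1) = 64.14°
δ = |180° − 64.14°| = 115.86°
115.86° > 2α = 61.93°  →  invalid

δ = 115.86°, invalid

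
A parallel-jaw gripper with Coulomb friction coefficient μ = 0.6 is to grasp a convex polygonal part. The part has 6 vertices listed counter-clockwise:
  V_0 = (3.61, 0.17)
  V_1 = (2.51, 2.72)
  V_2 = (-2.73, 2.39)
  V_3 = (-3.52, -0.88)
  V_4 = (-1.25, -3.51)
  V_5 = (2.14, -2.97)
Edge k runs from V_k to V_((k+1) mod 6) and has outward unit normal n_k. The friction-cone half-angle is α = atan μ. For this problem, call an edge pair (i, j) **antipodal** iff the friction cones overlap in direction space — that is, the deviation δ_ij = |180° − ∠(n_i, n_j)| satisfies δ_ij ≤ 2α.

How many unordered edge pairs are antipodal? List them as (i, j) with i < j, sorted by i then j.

count = 6; pairs: (0,2), (0,3), (1,3), (1,4), (1,5), (2,5)

α = atan 0.6 = 30.96°;  2α = 61.93°
n_0 = (+0.9182, +0.3961)
n_1 = (-0.0629, +0.9980)
n_2 = (-0.9720, +0.2348)
n_3 = (-0.7570, -0.6534)
n_4 = (+0.1573, -0.9875)
n_5 = (+0.9057, -0.4240)
  (0,1): δ = 109.73°  ·
  (0,2): δ = 36.92°  ✓
  (0,3): δ = 17.46°  ✓
  (0,4): δ = 75.72°  ·
  (0,5): δ = 131.58°  ·
  (1,2): δ = 107.19°  ·
  (1,3): δ = 52.81°  ✓
  (1,4): δ = 5.45°  ✓
  (1,5): δ = 61.31°  ✓
  (2,3): δ = 125.62°  ·
  (2,4): δ = 67.37°  ·
  (2,5): δ = 11.50°  ✓
  (3,4): δ = 121.75°  ·
  (3,5): δ = 65.88°  ·
  (4,5): δ = 124.14°  ·
antipodal pairs: 6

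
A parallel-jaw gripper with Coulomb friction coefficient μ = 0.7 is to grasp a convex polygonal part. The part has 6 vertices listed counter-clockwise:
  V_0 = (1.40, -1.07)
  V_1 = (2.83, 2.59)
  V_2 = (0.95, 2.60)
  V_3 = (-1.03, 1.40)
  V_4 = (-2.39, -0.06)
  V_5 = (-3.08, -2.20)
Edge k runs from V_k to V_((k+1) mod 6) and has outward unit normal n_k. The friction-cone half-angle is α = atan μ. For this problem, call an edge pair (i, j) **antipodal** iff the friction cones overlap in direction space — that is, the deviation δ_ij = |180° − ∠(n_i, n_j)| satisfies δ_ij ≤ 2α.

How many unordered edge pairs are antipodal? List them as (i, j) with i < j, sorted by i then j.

count = 8; pairs: (0,1), (0,2), (0,3), (0,4), (1,5), (2,5), (3,5), (4,5)

α = atan 0.7 = 34.99°;  2α = 69.98°
n_0 = (+0.9314, -0.3639)
n_1 = (+0.0053, +1.0000)
n_2 = (-0.5183, +0.8552)
n_3 = (-0.7317, +0.6816)
n_4 = (-0.9518, +0.3069)
n_5 = (+0.2446, -0.9696)
  (0,1): δ = 68.96°  ✓
  (0,2): δ = 37.44°  ✓
  (0,3): δ = 21.63°  ✓
  (0,4): δ = 3.47°  ✓
  (0,5): δ = 125.50°  ·
  (1,2): δ = 148.48°  ·
  (1,3): δ = 132.66°  ·
  (1,4): δ = 107.57°  ·
  (1,5): δ = 14.46°  ✓
  (2,3): δ = 164.19°  ·
  (2,4): δ = 139.09°  ·
  (2,5): δ = 17.06°  ✓
  (3,4): δ = 154.90°  ·
  (3,5): δ = 32.87°  ✓
  (4,5): δ = 57.97°  ✓
antipodal pairs: 8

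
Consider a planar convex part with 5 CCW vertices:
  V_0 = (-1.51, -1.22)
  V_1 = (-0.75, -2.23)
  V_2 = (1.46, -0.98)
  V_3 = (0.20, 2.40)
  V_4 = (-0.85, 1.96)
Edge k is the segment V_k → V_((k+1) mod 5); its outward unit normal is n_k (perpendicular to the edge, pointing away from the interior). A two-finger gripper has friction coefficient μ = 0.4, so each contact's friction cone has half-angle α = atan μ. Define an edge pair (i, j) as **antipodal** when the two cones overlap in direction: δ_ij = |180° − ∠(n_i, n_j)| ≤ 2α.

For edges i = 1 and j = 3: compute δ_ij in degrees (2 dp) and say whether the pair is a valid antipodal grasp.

α = atan 0.4 = 21.80°;  2α = 43.60°
edge 1: e_1 = (+2.21, +1.25);  n_1 = (+0.4923, -0.8704)
edge 3: e_3 = (-1.05, -0.44);  n_3 = (-0.3865, +0.9223)
∠(n_1, n_3) = 173.24°
δ = |180° − 173.24°| = 6.76°
6.76° ≤ 2α = 43.60°  →  valid

δ = 6.76°, valid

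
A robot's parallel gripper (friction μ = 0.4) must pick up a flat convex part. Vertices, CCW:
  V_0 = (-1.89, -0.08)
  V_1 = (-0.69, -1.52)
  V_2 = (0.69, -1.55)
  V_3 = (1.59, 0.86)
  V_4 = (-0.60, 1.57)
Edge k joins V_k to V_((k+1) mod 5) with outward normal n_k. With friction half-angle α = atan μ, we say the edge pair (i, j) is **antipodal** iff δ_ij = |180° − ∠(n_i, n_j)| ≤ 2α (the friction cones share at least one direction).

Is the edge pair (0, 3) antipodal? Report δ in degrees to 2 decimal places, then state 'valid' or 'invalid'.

α = atan 0.4 = 21.80°;  2α = 43.60°
edge 0: e_0 = (+1.20, -1.44);  n_0 = (-0.7682, -0.6402)
edge 3: e_3 = (-2.19, +0.71);  n_3 = (+0.3084, +0.9513)
∠(n_0, n_3) = 147.77°
δ = |180° − 147.77°| = 32.23°
32.23° ≤ 2α = 43.60°  →  valid

δ = 32.23°, valid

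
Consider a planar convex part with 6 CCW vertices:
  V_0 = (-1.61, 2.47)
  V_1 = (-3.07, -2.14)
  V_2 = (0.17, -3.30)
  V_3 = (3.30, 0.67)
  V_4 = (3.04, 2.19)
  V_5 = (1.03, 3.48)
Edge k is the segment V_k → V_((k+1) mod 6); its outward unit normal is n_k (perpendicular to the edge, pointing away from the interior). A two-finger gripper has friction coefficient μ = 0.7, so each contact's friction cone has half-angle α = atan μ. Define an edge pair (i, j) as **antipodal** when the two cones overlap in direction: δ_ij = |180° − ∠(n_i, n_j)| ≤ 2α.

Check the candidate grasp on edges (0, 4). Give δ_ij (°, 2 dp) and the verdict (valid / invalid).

δ = 74.88°, invalid

α = atan 0.7 = 34.99°;  2α = 69.98°
edge 0: e_0 = (-1.46, -4.61);  n_0 = (-0.9533, +0.3019)
edge 4: e_4 = (-2.01, +1.29);  n_4 = (+0.5401, +0.8416)
∠(n_0, n_4) = 105.12°
δ = |180° − 105.12°| = 74.88°
74.88° > 2α = 69.98°  →  invalid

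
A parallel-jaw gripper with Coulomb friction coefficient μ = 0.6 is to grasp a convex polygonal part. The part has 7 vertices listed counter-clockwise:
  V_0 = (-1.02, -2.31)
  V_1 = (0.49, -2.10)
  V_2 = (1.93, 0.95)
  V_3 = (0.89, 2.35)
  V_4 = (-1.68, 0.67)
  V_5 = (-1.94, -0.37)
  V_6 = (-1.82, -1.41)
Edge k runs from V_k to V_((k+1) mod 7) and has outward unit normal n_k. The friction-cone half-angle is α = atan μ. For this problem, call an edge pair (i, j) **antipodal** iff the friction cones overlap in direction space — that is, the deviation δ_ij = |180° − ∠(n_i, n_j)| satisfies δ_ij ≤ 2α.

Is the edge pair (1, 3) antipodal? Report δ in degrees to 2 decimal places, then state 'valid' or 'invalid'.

δ = 31.55°, valid

α = atan 0.6 = 30.96°;  2α = 61.93°
edge 1: e_1 = (+1.44, +3.05);  n_1 = (+0.9043, -0.4269)
edge 3: e_3 = (-2.57, -1.68);  n_3 = (-0.5472, +0.8370)
∠(n_1, n_3) = 148.45°
δ = |180° − 148.45°| = 31.55°
31.55° ≤ 2α = 61.93°  →  valid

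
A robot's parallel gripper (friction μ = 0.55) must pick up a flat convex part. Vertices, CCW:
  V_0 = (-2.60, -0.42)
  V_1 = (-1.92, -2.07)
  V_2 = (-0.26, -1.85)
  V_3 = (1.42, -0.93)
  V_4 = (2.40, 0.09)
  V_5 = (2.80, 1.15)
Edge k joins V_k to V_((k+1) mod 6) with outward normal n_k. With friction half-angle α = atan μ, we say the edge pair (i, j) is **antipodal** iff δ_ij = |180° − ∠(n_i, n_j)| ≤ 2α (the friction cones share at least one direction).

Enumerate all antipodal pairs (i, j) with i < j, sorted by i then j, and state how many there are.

α = atan 0.55 = 28.81°;  2α = 57.62°
n_0 = (-0.9246, -0.3810)
n_1 = (+0.1314, -0.9913)
n_2 = (+0.4803, -0.8771)
n_3 = (+0.7211, -0.6928)
n_4 = (+0.9356, -0.3531)
n_5 = (-0.2792, +0.9602)
  (0,1): δ = 104.85°  ·
  (0,2): δ = 83.69°  ·
  (0,3): δ = 66.25°  ·
  (0,4): δ = 43.07°  ✓
  (0,5): δ = 83.81°  ·
  (1,2): δ = 158.84°  ·
  (1,3): δ = 141.40°  ·
  (1,4): δ = 118.22°  ·
  (1,5): δ = 8.66°  ✓
  (2,3): δ = 162.56°  ·
  (2,4): δ = 139.38°  ·
  (2,5): δ = 12.49°  ✓
  (3,4): δ = 156.82°  ·
  (3,5): δ = 29.93°  ✓
  (4,5): δ = 53.11°  ✓
antipodal pairs: 5

count = 5; pairs: (0,4), (1,5), (2,5), (3,5), (4,5)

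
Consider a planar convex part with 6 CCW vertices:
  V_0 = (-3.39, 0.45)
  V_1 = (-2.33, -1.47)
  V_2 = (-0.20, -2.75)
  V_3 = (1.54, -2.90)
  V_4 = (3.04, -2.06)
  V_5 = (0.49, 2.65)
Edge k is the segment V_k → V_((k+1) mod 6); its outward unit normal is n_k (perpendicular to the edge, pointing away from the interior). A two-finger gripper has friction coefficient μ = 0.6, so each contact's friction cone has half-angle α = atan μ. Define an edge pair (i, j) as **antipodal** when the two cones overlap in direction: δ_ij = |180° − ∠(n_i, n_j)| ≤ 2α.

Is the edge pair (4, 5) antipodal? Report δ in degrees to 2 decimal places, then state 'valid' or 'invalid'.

δ = 88.88°, invalid

α = atan 0.6 = 30.96°;  2α = 61.93°
edge 4: e_4 = (-2.55, +4.71);  n_4 = (+0.8794, +0.4761)
edge 5: e_5 = (-3.88, -2.20);  n_5 = (-0.4932, +0.8699)
∠(n_4, n_5) = 91.12°
δ = |180° − 91.12°| = 88.88°
88.88° > 2α = 61.93°  →  invalid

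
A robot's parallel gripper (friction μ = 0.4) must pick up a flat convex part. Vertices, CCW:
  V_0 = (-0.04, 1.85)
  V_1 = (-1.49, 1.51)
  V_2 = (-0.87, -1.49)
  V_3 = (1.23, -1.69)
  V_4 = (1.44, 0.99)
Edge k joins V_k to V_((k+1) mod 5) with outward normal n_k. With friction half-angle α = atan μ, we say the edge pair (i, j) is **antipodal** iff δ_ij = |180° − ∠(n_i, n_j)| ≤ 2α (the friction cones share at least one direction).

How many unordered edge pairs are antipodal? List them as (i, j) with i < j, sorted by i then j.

α = atan 0.4 = 21.80°;  2α = 43.60°
n_0 = (-0.2283, +0.9736)
n_1 = (-0.9793, -0.2024)
n_2 = (-0.0948, -0.9955)
n_3 = (+0.9969, -0.0781)
n_4 = (+0.5024, +0.8646)
  (0,1): δ = 91.52°  ·
  (0,2): δ = 18.64°  ✓
  (0,3): δ = 72.32°  ·
  (0,4): δ = 136.64°  ·
  (1,2): δ = 107.12°  ·
  (1,3): δ = 16.16°  ✓
  (1,4): δ = 48.16°  ·
  (2,3): δ = 89.04°  ·
  (2,4): δ = 24.72°  ✓
  (3,4): δ = 115.68°  ·
antipodal pairs: 3

count = 3; pairs: (0,2), (1,3), (2,4)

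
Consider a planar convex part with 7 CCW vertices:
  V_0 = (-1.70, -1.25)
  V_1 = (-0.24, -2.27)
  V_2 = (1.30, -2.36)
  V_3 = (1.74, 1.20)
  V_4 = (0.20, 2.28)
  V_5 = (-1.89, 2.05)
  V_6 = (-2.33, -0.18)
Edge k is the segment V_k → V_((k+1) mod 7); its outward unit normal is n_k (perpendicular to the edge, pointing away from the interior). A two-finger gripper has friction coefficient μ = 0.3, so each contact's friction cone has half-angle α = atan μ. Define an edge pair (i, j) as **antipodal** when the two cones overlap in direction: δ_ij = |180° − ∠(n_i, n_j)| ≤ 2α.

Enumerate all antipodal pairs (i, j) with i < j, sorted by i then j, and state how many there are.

count = 5; pairs: (0,3), (1,3), (1,4), (2,5), (3,6)

α = atan 0.3 = 16.70°;  2α = 33.40°
n_0 = (-0.5727, -0.8198)
n_1 = (-0.0583, -0.9983)
n_2 = (+0.9924, -0.1227)
n_3 = (+0.5742, +0.8187)
n_4 = (-0.1094, +0.9940)
n_5 = (-0.9811, +0.1936)
n_6 = (-0.8617, -0.5074)
  (0,1): δ = 148.41°  ·
  (0,2): δ = 62.11°  ·
  (0,3): δ = 0.10°  ✓
  (0,4): δ = 41.22°  ·
  (0,5): δ = 113.78°  ·
  (0,6): δ = 155.43°  ·
  (1,2): δ = 93.70°  ·
  (1,3): δ = 31.70°  ✓
  (1,4): δ = 9.62°  ✓
  (1,5): δ = 82.18°  ·
  (1,6): δ = 123.83°  ·
  (2,3): δ = 118.00°  ·
  (2,4): δ = 76.67°  ·
  (2,5): δ = 4.12°  ✓
  (2,6): δ = 37.53°  ·
  (3,4): δ = 138.68°  ·
  (3,5): δ = 66.12°  ·
  (3,6): δ = 24.47°  ✓
  (4,5): δ = 107.44°  ·
  (4,6): δ = 65.79°  ·
  (5,6): δ = 138.35°  ·
antipodal pairs: 5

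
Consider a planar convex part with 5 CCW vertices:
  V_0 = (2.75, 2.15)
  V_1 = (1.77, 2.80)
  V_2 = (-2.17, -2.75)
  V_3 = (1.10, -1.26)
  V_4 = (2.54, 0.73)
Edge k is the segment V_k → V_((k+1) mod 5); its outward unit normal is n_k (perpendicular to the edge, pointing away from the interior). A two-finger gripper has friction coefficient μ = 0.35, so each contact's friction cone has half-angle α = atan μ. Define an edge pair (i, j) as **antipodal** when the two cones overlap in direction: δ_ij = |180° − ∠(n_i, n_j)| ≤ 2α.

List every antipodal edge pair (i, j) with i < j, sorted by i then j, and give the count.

α = atan 0.35 = 19.29°;  2α = 38.58°
n_0 = (+0.5527, +0.8334)
n_1 = (-0.8154, +0.5789)
n_2 = (+0.4146, -0.9100)
n_3 = (+0.8101, -0.5862)
n_4 = (+0.9892, -0.1463)
  (0,1): δ = 91.82°  ·
  (0,2): δ = 58.05°  ·
  (0,3): δ = 87.66°  ·
  (0,4): δ = 115.14°  ·
  (1,2): δ = 30.13°  ✓
  (1,3): δ = 0.52°  ✓
  (1,4): δ = 26.96°  ✓
  (2,3): δ = 150.39°  ·
  (2,4): δ = 122.91°  ·
  (3,4): δ = 152.52°  ·
antipodal pairs: 3

count = 3; pairs: (1,2), (1,3), (1,4)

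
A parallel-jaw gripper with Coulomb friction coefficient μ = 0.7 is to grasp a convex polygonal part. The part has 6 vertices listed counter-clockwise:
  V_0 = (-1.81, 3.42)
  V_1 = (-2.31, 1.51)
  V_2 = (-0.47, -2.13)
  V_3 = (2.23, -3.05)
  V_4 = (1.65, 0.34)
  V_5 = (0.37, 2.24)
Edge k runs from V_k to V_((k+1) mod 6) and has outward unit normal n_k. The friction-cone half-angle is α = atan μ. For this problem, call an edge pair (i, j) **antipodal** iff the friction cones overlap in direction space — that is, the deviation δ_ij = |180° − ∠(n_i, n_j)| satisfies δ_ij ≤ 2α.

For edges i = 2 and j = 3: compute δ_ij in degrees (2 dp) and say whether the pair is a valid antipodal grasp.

δ = 61.48°, valid

α = atan 0.7 = 34.99°;  2α = 69.98°
edge 2: e_2 = (+2.70, -0.92);  n_2 = (-0.3225, -0.9466)
edge 3: e_3 = (-0.58, +3.39);  n_3 = (+0.9857, +0.1686)
∠(n_2, n_3) = 118.52°
δ = |180° − 118.52°| = 61.48°
61.48° ≤ 2α = 69.98°  →  valid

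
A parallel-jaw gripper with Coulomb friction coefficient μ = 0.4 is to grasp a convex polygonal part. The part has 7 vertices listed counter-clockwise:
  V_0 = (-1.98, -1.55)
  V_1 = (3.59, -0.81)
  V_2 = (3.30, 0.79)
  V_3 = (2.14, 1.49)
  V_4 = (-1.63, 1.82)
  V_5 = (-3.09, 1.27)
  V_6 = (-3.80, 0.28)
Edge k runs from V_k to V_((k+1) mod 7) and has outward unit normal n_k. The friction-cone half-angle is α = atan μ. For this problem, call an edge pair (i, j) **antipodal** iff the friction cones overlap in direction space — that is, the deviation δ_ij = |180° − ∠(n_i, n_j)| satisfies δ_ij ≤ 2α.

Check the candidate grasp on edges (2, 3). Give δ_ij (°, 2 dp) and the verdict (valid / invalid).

δ = 153.89°, invalid

α = atan 0.4 = 21.80°;  2α = 43.60°
edge 2: e_2 = (-1.16, +0.70);  n_2 = (+0.5167, +0.8562)
edge 3: e_3 = (-3.77, +0.33);  n_3 = (+0.0872, +0.9962)
∠(n_2, n_3) = 26.11°
δ = |180° − 26.11°| = 153.89°
153.89° > 2α = 43.60°  →  invalid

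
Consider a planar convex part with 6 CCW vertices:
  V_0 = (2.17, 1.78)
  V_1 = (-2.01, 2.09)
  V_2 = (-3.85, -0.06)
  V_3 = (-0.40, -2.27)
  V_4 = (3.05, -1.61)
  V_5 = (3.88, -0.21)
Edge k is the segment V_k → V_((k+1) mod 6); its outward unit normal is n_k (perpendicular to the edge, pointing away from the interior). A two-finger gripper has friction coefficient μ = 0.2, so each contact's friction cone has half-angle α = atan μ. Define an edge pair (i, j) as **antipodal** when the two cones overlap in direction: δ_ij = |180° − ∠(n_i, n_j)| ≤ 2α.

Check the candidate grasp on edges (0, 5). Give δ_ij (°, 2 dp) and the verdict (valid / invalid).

δ = 134.91°, invalid

α = atan 0.2 = 11.31°;  2α = 22.62°
edge 0: e_0 = (-4.18, +0.31);  n_0 = (+0.0740, +0.9973)
edge 5: e_5 = (-1.71, +1.99);  n_5 = (+0.7584, +0.6517)
∠(n_0, n_5) = 45.09°
δ = |180° − 45.09°| = 134.91°
134.91° > 2α = 22.62°  →  invalid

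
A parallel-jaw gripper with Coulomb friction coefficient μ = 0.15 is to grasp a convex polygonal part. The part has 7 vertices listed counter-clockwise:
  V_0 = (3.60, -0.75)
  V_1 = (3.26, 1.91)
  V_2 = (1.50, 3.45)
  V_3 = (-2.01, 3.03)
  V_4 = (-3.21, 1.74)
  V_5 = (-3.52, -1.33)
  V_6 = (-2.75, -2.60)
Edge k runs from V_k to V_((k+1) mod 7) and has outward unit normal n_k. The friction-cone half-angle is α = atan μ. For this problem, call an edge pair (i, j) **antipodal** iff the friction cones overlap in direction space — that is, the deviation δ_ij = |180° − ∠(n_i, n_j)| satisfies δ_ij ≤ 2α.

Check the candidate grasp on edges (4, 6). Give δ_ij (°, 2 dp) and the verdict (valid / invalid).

α = atan 0.15 = 8.53°;  2α = 17.06°
edge 4: e_4 = (-0.31, -3.07);  n_4 = (-0.9949, +0.1005)
edge 6: e_6 = (+6.35, +1.85);  n_6 = (+0.2797, -0.9601)
∠(n_4, n_6) = 112.01°
δ = |180° − 112.01°| = 67.99°
67.99° > 2α = 17.06°  →  invalid

δ = 67.99°, invalid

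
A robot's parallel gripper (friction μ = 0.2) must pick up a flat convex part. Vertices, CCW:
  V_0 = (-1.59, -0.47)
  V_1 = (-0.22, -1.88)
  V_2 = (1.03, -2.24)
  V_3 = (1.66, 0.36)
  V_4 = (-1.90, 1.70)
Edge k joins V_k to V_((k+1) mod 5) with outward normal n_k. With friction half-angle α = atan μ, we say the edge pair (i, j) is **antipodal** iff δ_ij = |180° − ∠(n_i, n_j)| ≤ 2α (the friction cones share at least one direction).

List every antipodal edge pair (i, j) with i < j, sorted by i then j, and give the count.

α = atan 0.2 = 11.31°;  2α = 22.62°
n_0 = (-0.7172, -0.6969)
n_1 = (-0.2768, -0.9609)
n_2 = (+0.9719, -0.2355)
n_3 = (+0.3523, +0.9359)
n_4 = (-0.9899, -0.1414)
  (0,1): δ = 150.24°  ·
  (0,2): δ = 57.80°  ·
  (0,3): δ = 25.20°  ·
  (0,4): δ = 143.95°  ·
  (1,2): δ = 87.55°  ·
  (1,3): δ = 4.56°  ✓
  (1,4): δ = 114.20°  ·
  (2,3): δ = 97.01°  ·
  (2,4): δ = 21.75°  ✓
  (3,4): δ = 61.24°  ·
antipodal pairs: 2

count = 2; pairs: (1,3), (2,4)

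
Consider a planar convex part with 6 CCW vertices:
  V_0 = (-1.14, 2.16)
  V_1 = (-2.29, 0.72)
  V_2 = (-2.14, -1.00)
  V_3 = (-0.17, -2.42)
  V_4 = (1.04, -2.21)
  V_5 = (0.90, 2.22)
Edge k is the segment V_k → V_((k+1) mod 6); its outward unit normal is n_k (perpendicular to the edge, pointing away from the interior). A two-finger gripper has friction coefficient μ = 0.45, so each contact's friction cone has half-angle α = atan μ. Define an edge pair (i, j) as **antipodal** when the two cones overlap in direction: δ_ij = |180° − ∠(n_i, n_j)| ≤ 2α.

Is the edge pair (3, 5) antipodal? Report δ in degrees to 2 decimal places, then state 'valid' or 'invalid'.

α = atan 0.45 = 24.23°;  2α = 48.46°
edge 3: e_3 = (+1.21, +0.21);  n_3 = (+0.1710, -0.9853)
edge 5: e_5 = (-2.04, -0.06);  n_5 = (-0.0294, +0.9996)
∠(n_3, n_5) = 171.84°
δ = |180° − 171.84°| = 8.16°
8.16° ≤ 2α = 48.46°  →  valid

δ = 8.16°, valid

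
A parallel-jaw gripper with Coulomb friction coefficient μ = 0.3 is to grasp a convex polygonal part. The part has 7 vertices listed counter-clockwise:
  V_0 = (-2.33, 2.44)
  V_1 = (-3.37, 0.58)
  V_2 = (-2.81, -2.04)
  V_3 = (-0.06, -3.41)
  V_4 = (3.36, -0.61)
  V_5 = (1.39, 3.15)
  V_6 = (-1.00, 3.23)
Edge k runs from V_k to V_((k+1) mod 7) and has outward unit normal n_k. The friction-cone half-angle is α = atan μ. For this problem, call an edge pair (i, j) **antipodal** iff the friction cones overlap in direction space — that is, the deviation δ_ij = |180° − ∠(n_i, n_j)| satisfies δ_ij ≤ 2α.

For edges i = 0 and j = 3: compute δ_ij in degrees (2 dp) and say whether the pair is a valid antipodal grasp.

α = atan 0.3 = 16.70°;  2α = 33.40°
edge 0: e_0 = (-1.04, -1.86);  n_0 = (-0.8728, +0.4880)
edge 3: e_3 = (+3.42, +2.80);  n_3 = (+0.6335, -0.7738)
∠(n_0, n_3) = 158.52°
δ = |180° − 158.52°| = 21.48°
21.48° ≤ 2α = 33.40°  →  valid

δ = 21.48°, valid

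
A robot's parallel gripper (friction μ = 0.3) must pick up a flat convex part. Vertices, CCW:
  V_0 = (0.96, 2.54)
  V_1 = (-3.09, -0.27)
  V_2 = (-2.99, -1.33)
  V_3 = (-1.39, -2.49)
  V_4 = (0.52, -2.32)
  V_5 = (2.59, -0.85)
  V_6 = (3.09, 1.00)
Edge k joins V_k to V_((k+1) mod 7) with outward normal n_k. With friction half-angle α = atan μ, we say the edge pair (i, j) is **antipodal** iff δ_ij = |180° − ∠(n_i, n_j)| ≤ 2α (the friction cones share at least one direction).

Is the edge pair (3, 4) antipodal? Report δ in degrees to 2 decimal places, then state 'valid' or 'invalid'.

α = atan 0.3 = 16.70°;  2α = 33.40°
edge 3: e_3 = (+1.91, +0.17);  n_3 = (+0.0887, -0.9961)
edge 4: e_4 = (+2.07, +1.47);  n_4 = (+0.5790, -0.8153)
∠(n_3, n_4) = 30.29°
δ = |180° − 30.29°| = 149.71°
149.71° > 2α = 33.40°  →  invalid

δ = 149.71°, invalid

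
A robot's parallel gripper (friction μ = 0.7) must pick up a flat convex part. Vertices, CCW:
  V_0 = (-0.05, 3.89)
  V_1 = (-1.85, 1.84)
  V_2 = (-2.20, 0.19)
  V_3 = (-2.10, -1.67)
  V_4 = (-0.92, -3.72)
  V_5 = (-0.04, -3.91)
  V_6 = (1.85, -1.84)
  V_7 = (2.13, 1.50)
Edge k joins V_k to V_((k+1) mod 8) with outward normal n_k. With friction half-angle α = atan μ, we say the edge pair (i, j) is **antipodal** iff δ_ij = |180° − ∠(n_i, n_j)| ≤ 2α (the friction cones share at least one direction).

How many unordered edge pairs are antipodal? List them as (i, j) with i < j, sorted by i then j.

count = 12; pairs: (0,4), (0,5), (0,6), (1,5), (1,6), (1,7), (2,5), (2,6), (2,7), (3,6), (3,7), (4,7)

α = atan 0.7 = 34.99°;  2α = 69.98°
n_0 = (-0.7514, +0.6598)
n_1 = (-0.9782, +0.2075)
n_2 = (-0.9986, -0.0537)
n_3 = (-0.8667, -0.4989)
n_4 = (-0.2110, -0.9775)
n_5 = (+0.7385, -0.6743)
n_6 = (+0.9965, -0.0835)
n_7 = (+0.7388, +0.6739)
  (0,1): δ = 150.69°  ·
  (0,2): δ = 135.64°  ·
  (0,3): δ = 108.79°  ·
  (0,4): δ = 60.90°  ✓
  (0,5): δ = 1.11°  ✓
  (0,6): δ = 36.49°  ✓
  (0,7): δ = 83.65°  ·
  (1,2): δ = 164.95°  ·
  (1,3): δ = 138.10°  ·
  (1,4): δ = 90.21°  ·
  (1,5): δ = 30.42°  ✓
  (1,6): δ = 7.18°  ✓
  (1,7): δ = 54.35°  ✓
  (2,3): δ = 153.15°  ·
  (2,4): δ = 105.26°  ·
  (2,5): δ = 45.47°  ✓
  (2,6): δ = 7.87°  ✓
  (2,7): δ = 39.29°  ✓
  (3,4): δ = 132.11°  ·
  (3,5): δ = 72.32°  ·
  (3,6): δ = 34.72°  ✓
  (3,7): δ = 12.44°  ✓
  (4,5): δ = 120.21°  ·
  (4,6): δ = 82.61°  ·
  (4,7): δ = 35.45°  ✓
  (5,6): δ = 142.39°  ·
  (5,7): δ = 95.23°  ·
  (6,7): δ = 132.84°  ·
antipodal pairs: 12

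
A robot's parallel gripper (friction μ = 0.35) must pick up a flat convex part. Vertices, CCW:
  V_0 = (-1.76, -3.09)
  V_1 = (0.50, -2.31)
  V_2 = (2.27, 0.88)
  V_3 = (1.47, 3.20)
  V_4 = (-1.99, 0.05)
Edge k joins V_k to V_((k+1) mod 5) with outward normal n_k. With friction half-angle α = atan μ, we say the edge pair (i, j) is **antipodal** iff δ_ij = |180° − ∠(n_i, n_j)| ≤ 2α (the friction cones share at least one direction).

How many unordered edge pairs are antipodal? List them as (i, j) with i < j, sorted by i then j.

count = 4; pairs: (0,3), (1,3), (1,4), (2,4)

α = atan 0.35 = 19.29°;  2α = 38.58°
n_0 = (+0.3262, -0.9453)
n_1 = (+0.8744, -0.4852)
n_2 = (+0.9454, +0.3260)
n_3 = (-0.6732, +0.7395)
n_4 = (-0.9973, -0.0731)
  (0,1): δ = 138.07°  ·
  (0,2): δ = 90.02°  ·
  (0,3): δ = 23.27°  ✓
  (0,4): δ = 75.15°  ·
  (1,2): δ = 131.95°  ·
  (1,3): δ = 18.66°  ✓
  (1,4): δ = 33.21°  ✓
  (2,3): δ = 66.71°  ·
  (2,4): δ = 14.84°  ✓
  (3,4): δ = 128.13°  ·
antipodal pairs: 4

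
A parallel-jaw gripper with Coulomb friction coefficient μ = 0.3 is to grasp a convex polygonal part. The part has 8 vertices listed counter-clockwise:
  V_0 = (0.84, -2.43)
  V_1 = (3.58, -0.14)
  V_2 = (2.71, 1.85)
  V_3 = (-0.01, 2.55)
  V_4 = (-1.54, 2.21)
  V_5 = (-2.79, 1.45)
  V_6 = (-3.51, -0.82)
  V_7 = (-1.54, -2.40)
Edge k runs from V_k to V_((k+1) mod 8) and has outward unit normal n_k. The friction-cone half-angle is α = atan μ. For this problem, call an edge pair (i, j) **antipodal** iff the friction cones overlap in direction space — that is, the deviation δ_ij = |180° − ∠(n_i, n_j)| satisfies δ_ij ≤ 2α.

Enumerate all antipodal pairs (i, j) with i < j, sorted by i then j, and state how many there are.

α = atan 0.3 = 16.70°;  2α = 33.40°
n_0 = (+0.6413, -0.7673)
n_1 = (+0.9163, +0.4006)
n_2 = (+0.2492, +0.9684)
n_3 = (-0.2169, +0.9762)
n_4 = (-0.5195, +0.8545)
n_5 = (-0.9532, +0.3023)
n_6 = (-0.6257, -0.7801)
n_7 = (-0.0126, -0.9999)
  (0,1): δ = 106.27°  ·
  (0,2): δ = 54.32°  ·
  (0,3): δ = 27.36°  ✓
  (0,4): δ = 8.59°  ✓
  (0,5): δ = 32.51°  ✓
  (0,6): δ = 101.38°  ·
  (0,7): δ = 139.39°  ·
  (1,2): δ = 128.05°  ·
  (1,3): δ = 101.09°  ·
  (1,4): δ = 82.31°  ·
  (1,5): δ = 41.21°  ·
  (1,6): δ = 27.66°  ✓
  (1,7): δ = 65.66°  ·
  (2,3): δ = 153.04°  ·
  (2,4): δ = 134.27°  ·
  (2,5): δ = 93.17°  ·
  (2,6): δ = 24.30°  ✓
  (2,7): δ = 13.71°  ✓
  (3,4): δ = 161.23°  ·
  (3,5): δ = 120.13°  ·
  (3,6): δ = 51.26°  ·
  (3,7): δ = 13.25°  ✓
  (4,5): δ = 138.90°  ·
  (4,6): δ = 70.03°  ·
  (4,7): δ = 32.02°  ✓
  (5,6): δ = 111.13°  ·
  (5,7): δ = 73.12°  ·
  (6,7): δ = 141.99°  ·
antipodal pairs: 8

count = 8; pairs: (0,3), (0,4), (0,5), (1,6), (2,6), (2,7), (3,7), (4,7)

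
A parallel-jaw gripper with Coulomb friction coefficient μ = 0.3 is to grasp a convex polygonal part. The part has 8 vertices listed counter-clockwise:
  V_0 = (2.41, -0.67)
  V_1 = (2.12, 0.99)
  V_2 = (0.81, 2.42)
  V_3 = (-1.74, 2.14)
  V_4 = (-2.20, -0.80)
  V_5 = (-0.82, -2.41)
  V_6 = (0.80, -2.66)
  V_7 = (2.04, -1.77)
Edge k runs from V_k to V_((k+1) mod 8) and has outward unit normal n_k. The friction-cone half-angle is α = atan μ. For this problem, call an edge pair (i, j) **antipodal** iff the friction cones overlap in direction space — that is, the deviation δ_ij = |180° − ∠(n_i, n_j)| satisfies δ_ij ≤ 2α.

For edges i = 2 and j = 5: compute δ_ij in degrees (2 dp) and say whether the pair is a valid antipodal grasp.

δ = 15.04°, valid

α = atan 0.3 = 16.70°;  2α = 33.40°
edge 2: e_2 = (-2.55, -0.28);  n_2 = (-0.1091, +0.9940)
edge 5: e_5 = (+1.62, -0.25);  n_5 = (-0.1525, -0.9883)
∠(n_2, n_5) = 164.96°
δ = |180° − 164.96°| = 15.04°
15.04° ≤ 2α = 33.40°  →  valid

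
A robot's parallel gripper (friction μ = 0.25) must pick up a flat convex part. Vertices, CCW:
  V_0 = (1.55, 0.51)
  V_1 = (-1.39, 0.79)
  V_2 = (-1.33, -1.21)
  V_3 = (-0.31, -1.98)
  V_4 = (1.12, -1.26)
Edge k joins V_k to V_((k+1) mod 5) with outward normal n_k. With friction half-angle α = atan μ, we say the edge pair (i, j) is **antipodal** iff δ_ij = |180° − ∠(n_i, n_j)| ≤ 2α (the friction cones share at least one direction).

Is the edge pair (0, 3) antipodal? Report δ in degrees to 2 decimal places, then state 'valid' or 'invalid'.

α = atan 0.25 = 14.04°;  2α = 28.07°
edge 0: e_0 = (-2.94, +0.28);  n_0 = (+0.0948, +0.9955)
edge 3: e_3 = (+1.43, +0.72);  n_3 = (+0.4497, -0.8932)
∠(n_0, n_3) = 147.83°
δ = |180° − 147.83°| = 32.17°
32.17° > 2α = 28.07°  →  invalid

δ = 32.17°, invalid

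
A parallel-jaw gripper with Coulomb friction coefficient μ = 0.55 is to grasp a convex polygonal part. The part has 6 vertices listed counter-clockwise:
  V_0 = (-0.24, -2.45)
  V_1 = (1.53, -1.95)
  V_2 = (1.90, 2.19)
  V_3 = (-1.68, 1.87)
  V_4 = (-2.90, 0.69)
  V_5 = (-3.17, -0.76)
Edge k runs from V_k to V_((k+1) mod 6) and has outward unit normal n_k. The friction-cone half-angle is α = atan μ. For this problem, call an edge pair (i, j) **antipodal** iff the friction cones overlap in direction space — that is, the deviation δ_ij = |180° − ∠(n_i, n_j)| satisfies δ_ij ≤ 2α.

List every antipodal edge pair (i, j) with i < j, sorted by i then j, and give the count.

count = 5; pairs: (0,2), (0,3), (1,3), (1,4), (2,5)

α = atan 0.55 = 28.81°;  2α = 57.62°
n_0 = (+0.2718, -0.9623)
n_1 = (+0.9960, -0.0890)
n_2 = (-0.0890, +0.9960)
n_3 = (-0.6952, +0.7188)
n_4 = (-0.9831, +0.1831)
n_5 = (-0.4996, -0.8662)
  (0,1): δ = 110.88°  ·
  (0,2): δ = 10.67°  ✓
  (0,3): δ = 28.27°  ✓
  (0,4): δ = 63.68°  ·
  (0,5): δ = 134.25°  ·
  (1,2): δ = 79.79°  ·
  (1,3): δ = 40.85°  ✓
  (1,4): δ = 5.44°  ✓
  (1,5): δ = 65.13°  ·
  (2,3): δ = 141.06°  ·
  (2,4): δ = 105.66°  ·
  (2,5): δ = 35.08°  ✓
  (3,4): δ = 144.59°  ·
  (3,5): δ = 74.02°  ·
  (4,5): δ = 109.43°  ·
antipodal pairs: 5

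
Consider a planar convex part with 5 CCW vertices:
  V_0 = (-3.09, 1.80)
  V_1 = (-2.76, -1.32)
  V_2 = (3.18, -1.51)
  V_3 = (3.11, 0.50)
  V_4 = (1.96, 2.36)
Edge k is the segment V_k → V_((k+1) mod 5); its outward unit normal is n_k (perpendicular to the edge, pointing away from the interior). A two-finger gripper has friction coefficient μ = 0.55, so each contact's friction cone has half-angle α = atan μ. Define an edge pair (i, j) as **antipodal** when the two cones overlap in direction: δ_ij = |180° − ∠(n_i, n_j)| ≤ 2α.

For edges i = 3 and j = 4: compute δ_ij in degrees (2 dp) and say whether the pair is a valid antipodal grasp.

δ = 115.40°, invalid

α = atan 0.55 = 28.81°;  2α = 57.62°
edge 3: e_3 = (-1.15, +1.86);  n_3 = (+0.8506, +0.5259)
edge 4: e_4 = (-5.05, -0.56);  n_4 = (-0.1102, +0.9939)
∠(n_3, n_4) = 64.60°
δ = |180° − 64.60°| = 115.40°
115.40° > 2α = 57.62°  →  invalid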